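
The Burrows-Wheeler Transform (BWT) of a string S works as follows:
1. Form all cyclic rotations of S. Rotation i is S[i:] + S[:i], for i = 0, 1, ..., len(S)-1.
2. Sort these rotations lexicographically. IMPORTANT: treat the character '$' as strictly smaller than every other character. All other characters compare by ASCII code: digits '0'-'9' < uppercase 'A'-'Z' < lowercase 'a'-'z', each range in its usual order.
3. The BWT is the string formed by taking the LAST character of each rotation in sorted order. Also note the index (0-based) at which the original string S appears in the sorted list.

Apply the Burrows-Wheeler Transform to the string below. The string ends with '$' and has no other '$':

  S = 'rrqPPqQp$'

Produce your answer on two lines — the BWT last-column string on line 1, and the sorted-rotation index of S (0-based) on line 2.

Answer: pqPqQrPr$
8

Derivation:
All 9 rotations (rotation i = S[i:]+S[:i]):
  rot[0] = rrqPPqQp$
  rot[1] = rqPPqQp$r
  rot[2] = qPPqQp$rr
  rot[3] = PPqQp$rrq
  rot[4] = PqQp$rrqP
  rot[5] = qQp$rrqPP
  rot[6] = Qp$rrqPPq
  rot[7] = p$rrqPPqQ
  rot[8] = $rrqPPqQp
Sorted (with $ < everything):
  sorted[0] = $rrqPPqQp  (last char: 'p')
  sorted[1] = PPqQp$rrq  (last char: 'q')
  sorted[2] = PqQp$rrqP  (last char: 'P')
  sorted[3] = Qp$rrqPPq  (last char: 'q')
  sorted[4] = p$rrqPPqQ  (last char: 'Q')
  sorted[5] = qPPqQp$rr  (last char: 'r')
  sorted[6] = qQp$rrqPP  (last char: 'P')
  sorted[7] = rqPPqQp$r  (last char: 'r')
  sorted[8] = rrqPPqQp$  (last char: '$')
Last column: pqPqQrPr$
Original string S is at sorted index 8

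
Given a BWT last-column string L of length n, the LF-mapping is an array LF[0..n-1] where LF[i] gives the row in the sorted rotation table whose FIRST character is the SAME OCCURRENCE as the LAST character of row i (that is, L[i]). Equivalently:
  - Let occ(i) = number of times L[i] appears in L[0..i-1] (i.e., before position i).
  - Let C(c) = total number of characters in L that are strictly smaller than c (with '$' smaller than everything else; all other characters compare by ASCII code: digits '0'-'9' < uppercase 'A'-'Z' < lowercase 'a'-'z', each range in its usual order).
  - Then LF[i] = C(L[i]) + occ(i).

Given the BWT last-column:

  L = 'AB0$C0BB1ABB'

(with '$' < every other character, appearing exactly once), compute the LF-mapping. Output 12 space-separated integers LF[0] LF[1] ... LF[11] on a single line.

Char counts: '$':1, '0':2, '1':1, 'A':2, 'B':5, 'C':1
C (first-col start): C('$')=0, C('0')=1, C('1')=3, C('A')=4, C('B')=6, C('C')=11
L[0]='A': occ=0, LF[0]=C('A')+0=4+0=4
L[1]='B': occ=0, LF[1]=C('B')+0=6+0=6
L[2]='0': occ=0, LF[2]=C('0')+0=1+0=1
L[3]='$': occ=0, LF[3]=C('$')+0=0+0=0
L[4]='C': occ=0, LF[4]=C('C')+0=11+0=11
L[5]='0': occ=1, LF[5]=C('0')+1=1+1=2
L[6]='B': occ=1, LF[6]=C('B')+1=6+1=7
L[7]='B': occ=2, LF[7]=C('B')+2=6+2=8
L[8]='1': occ=0, LF[8]=C('1')+0=3+0=3
L[9]='A': occ=1, LF[9]=C('A')+1=4+1=5
L[10]='B': occ=3, LF[10]=C('B')+3=6+3=9
L[11]='B': occ=4, LF[11]=C('B')+4=6+4=10

Answer: 4 6 1 0 11 2 7 8 3 5 9 10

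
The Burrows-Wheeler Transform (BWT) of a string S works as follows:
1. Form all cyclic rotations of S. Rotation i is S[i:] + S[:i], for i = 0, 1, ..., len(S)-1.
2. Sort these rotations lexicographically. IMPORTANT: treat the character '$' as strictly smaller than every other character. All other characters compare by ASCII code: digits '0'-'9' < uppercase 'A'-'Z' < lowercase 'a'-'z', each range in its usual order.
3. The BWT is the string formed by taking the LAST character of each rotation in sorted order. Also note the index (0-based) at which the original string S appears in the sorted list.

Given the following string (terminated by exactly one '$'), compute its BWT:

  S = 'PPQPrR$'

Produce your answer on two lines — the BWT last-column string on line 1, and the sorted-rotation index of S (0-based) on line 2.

All 7 rotations (rotation i = S[i:]+S[:i]):
  rot[0] = PPQPrR$
  rot[1] = PQPrR$P
  rot[2] = QPrR$PP
  rot[3] = PrR$PPQ
  rot[4] = rR$PPQP
  rot[5] = R$PPQPr
  rot[6] = $PPQPrR
Sorted (with $ < everything):
  sorted[0] = $PPQPrR  (last char: 'R')
  sorted[1] = PPQPrR$  (last char: '$')
  sorted[2] = PQPrR$P  (last char: 'P')
  sorted[3] = PrR$PPQ  (last char: 'Q')
  sorted[4] = QPrR$PP  (last char: 'P')
  sorted[5] = R$PPQPr  (last char: 'r')
  sorted[6] = rR$PPQP  (last char: 'P')
Last column: R$PQPrP
Original string S is at sorted index 1

Answer: R$PQPrP
1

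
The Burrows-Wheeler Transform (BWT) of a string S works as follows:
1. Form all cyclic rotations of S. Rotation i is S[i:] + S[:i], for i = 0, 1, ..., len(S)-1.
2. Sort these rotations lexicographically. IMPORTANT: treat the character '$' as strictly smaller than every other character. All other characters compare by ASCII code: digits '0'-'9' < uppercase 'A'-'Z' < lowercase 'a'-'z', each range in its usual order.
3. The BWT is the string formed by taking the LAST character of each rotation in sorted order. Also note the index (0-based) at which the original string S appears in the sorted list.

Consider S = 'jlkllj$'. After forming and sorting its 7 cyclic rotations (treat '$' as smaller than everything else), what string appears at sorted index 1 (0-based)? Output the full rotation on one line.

All 7 rotations (rotation i = S[i:]+S[:i]):
  rot[0] = jlkllj$
  rot[1] = lkllj$j
  rot[2] = kllj$jl
  rot[3] = llj$jlk
  rot[4] = lj$jlkl
  rot[5] = j$jlkll
  rot[6] = $jlkllj
Sorted (with $ < everything):
  sorted[0] = $jlkllj
  sorted[1] = j$jlkll
  sorted[2] = jlkllj$
  sorted[3] = kllj$jl
  sorted[4] = lj$jlkl
  sorted[5] = lkllj$j
  sorted[6] = llj$jlk
sorted[1] = j$jlkll

Answer: j$jlkll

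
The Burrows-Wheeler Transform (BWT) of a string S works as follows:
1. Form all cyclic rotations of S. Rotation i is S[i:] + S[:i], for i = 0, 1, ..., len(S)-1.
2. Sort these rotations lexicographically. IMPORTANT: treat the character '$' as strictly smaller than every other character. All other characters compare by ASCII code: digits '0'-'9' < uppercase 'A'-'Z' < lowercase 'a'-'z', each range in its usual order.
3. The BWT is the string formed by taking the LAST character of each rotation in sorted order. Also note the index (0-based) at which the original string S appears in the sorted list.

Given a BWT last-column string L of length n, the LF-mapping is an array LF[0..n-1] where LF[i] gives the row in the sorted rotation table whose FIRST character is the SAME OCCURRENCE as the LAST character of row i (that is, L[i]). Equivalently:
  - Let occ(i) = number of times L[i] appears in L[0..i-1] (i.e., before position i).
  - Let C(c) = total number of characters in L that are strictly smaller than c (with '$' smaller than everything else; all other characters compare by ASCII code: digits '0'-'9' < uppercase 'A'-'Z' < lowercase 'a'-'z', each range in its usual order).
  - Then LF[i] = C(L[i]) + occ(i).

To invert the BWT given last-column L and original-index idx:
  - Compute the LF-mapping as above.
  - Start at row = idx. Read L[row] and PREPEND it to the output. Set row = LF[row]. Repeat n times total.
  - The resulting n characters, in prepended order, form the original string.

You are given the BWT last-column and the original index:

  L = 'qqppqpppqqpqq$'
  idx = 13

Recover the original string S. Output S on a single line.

Answer: qqqqppqqppppq$

Derivation:
LF mapping: 7 8 1 2 9 3 4 5 10 11 6 12 13 0
Walk LF starting at row 13, prepending L[row]:
  step 1: row=13, L[13]='$', prepend. Next row=LF[13]=0
  step 2: row=0, L[0]='q', prepend. Next row=LF[0]=7
  step 3: row=7, L[7]='p', prepend. Next row=LF[7]=5
  step 4: row=5, L[5]='p', prepend. Next row=LF[5]=3
  step 5: row=3, L[3]='p', prepend. Next row=LF[3]=2
  step 6: row=2, L[2]='p', prepend. Next row=LF[2]=1
  step 7: row=1, L[1]='q', prepend. Next row=LF[1]=8
  step 8: row=8, L[8]='q', prepend. Next row=LF[8]=10
  step 9: row=10, L[10]='p', prepend. Next row=LF[10]=6
  step 10: row=6, L[6]='p', prepend. Next row=LF[6]=4
  step 11: row=4, L[4]='q', prepend. Next row=LF[4]=9
  step 12: row=9, L[9]='q', prepend. Next row=LF[9]=11
  step 13: row=11, L[11]='q', prepend. Next row=LF[11]=12
  step 14: row=12, L[12]='q', prepend. Next row=LF[12]=13
Reversed output: qqqqppqqppppq$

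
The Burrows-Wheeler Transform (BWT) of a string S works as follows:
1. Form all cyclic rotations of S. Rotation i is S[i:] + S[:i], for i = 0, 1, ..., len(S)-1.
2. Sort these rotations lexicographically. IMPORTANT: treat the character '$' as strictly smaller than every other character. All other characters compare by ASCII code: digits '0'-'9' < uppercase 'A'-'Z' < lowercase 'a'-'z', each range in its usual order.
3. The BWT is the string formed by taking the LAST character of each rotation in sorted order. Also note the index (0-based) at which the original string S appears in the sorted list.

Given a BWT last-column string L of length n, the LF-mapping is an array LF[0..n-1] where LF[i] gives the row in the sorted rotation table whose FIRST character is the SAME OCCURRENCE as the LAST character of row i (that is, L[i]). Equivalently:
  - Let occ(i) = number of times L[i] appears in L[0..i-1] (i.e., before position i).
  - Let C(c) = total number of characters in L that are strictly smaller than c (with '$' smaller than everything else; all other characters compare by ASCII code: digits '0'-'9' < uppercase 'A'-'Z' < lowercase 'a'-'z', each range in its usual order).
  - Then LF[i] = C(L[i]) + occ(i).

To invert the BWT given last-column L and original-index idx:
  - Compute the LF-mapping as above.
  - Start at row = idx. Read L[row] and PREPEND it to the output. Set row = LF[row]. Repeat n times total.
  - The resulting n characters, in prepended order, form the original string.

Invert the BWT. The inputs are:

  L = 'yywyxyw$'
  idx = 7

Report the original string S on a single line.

Answer: yywwyxy$

Derivation:
LF mapping: 4 5 1 6 3 7 2 0
Walk LF starting at row 7, prepending L[row]:
  step 1: row=7, L[7]='$', prepend. Next row=LF[7]=0
  step 2: row=0, L[0]='y', prepend. Next row=LF[0]=4
  step 3: row=4, L[4]='x', prepend. Next row=LF[4]=3
  step 4: row=3, L[3]='y', prepend. Next row=LF[3]=6
  step 5: row=6, L[6]='w', prepend. Next row=LF[6]=2
  step 6: row=2, L[2]='w', prepend. Next row=LF[2]=1
  step 7: row=1, L[1]='y', prepend. Next row=LF[1]=5
  step 8: row=5, L[5]='y', prepend. Next row=LF[5]=7
Reversed output: yywwyxy$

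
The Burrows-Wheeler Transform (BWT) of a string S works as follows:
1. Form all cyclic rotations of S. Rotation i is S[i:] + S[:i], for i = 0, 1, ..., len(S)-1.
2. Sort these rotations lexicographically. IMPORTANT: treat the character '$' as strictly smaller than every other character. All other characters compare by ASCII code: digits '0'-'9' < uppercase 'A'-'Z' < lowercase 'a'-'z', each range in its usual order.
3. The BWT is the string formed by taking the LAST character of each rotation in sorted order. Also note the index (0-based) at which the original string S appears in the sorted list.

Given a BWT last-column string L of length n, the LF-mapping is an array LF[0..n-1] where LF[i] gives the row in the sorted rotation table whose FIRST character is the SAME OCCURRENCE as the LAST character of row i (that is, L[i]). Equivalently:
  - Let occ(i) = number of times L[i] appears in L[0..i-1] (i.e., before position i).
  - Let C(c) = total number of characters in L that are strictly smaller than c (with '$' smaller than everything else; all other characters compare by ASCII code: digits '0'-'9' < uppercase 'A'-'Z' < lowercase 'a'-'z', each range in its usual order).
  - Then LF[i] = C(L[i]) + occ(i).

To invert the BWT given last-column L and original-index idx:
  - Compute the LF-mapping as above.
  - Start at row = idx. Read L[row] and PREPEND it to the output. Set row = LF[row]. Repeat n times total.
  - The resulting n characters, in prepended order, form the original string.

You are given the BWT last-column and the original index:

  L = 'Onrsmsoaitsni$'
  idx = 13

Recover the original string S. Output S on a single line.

LF mapping: 1 6 9 10 5 11 8 2 3 13 12 7 4 0
Walk LF starting at row 13, prepending L[row]:
  step 1: row=13, L[13]='$', prepend. Next row=LF[13]=0
  step 2: row=0, L[0]='O', prepend. Next row=LF[0]=1
  step 3: row=1, L[1]='n', prepend. Next row=LF[1]=6
  step 4: row=6, L[6]='o', prepend. Next row=LF[6]=8
  step 5: row=8, L[8]='i', prepend. Next row=LF[8]=3
  step 6: row=3, L[3]='s', prepend. Next row=LF[3]=10
  step 7: row=10, L[10]='s', prepend. Next row=LF[10]=12
  step 8: row=12, L[12]='i', prepend. Next row=LF[12]=4
  step 9: row=4, L[4]='m', prepend. Next row=LF[4]=5
  step 10: row=5, L[5]='s', prepend. Next row=LF[5]=11
  step 11: row=11, L[11]='n', prepend. Next row=LF[11]=7
  step 12: row=7, L[7]='a', prepend. Next row=LF[7]=2
  step 13: row=2, L[2]='r', prepend. Next row=LF[2]=9
  step 14: row=9, L[9]='t', prepend. Next row=LF[9]=13
Reversed output: transmissionO$

Answer: transmissionO$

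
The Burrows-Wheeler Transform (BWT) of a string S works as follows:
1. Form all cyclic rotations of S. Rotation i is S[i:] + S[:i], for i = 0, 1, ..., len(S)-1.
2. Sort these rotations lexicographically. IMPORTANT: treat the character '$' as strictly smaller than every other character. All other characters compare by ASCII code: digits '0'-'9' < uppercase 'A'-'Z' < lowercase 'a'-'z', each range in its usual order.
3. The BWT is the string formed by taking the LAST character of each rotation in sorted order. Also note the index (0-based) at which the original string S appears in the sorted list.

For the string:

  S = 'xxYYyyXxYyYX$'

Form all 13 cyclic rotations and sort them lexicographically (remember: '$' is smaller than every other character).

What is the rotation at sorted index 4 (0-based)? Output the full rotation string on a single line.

Answer: YYyyXxYyYX$xx

Derivation:
All 13 rotations (rotation i = S[i:]+S[:i]):
  rot[0] = xxYYyyXxYyYX$
  rot[1] = xYYyyXxYyYX$x
  rot[2] = YYyyXxYyYX$xx
  rot[3] = YyyXxYyYX$xxY
  rot[4] = yyXxYyYX$xxYY
  rot[5] = yXxYyYX$xxYYy
  rot[6] = XxYyYX$xxYYyy
  rot[7] = xYyYX$xxYYyyX
  rot[8] = YyYX$xxYYyyXx
  rot[9] = yYX$xxYYyyXxY
  rot[10] = YX$xxYYyyXxYy
  rot[11] = X$xxYYyyXxYyY
  rot[12] = $xxYYyyXxYyYX
Sorted (with $ < everything):
  sorted[0] = $xxYYyyXxYyYX
  sorted[1] = X$xxYYyyXxYyY
  sorted[2] = XxYyYX$xxYYyy
  sorted[3] = YX$xxYYyyXxYy
  sorted[4] = YYyyXxYyYX$xx
  sorted[5] = YyYX$xxYYyyXx
  sorted[6] = YyyXxYyYX$xxY
  sorted[7] = xYYyyXxYyYX$x
  sorted[8] = xYyYX$xxYYyyX
  sorted[9] = xxYYyyXxYyYX$
  sorted[10] = yXxYyYX$xxYYy
  sorted[11] = yYX$xxYYyyXxY
  sorted[12] = yyXxYyYX$xxYY
sorted[4] = YYyyXxYyYX$xx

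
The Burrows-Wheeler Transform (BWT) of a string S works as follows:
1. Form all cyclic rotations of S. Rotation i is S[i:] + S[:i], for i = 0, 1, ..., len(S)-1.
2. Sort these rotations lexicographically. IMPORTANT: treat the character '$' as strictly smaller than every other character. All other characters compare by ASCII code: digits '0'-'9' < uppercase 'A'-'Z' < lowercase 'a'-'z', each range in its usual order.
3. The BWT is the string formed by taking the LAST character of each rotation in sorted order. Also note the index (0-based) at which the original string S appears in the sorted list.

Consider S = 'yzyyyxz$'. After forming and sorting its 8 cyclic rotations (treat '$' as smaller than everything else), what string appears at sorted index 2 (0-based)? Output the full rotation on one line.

All 8 rotations (rotation i = S[i:]+S[:i]):
  rot[0] = yzyyyxz$
  rot[1] = zyyyxz$y
  rot[2] = yyyxz$yz
  rot[3] = yyxz$yzy
  rot[4] = yxz$yzyy
  rot[5] = xz$yzyyy
  rot[6] = z$yzyyyx
  rot[7] = $yzyyyxz
Sorted (with $ < everything):
  sorted[0] = $yzyyyxz
  sorted[1] = xz$yzyyy
  sorted[2] = yxz$yzyy
  sorted[3] = yyxz$yzy
  sorted[4] = yyyxz$yz
  sorted[5] = yzyyyxz$
  sorted[6] = z$yzyyyx
  sorted[7] = zyyyxz$y
sorted[2] = yxz$yzyy

Answer: yxz$yzyy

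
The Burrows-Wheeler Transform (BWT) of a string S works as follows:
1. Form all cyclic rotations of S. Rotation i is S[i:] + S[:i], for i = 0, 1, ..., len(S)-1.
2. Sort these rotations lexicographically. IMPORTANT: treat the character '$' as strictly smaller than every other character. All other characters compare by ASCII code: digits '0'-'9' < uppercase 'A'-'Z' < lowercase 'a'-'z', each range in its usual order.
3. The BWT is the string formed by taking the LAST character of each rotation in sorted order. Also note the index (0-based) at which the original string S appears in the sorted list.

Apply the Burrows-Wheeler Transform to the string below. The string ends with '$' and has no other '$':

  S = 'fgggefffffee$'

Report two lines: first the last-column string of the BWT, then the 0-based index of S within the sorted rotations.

Answer: eefgffffe$ggf
9

Derivation:
All 13 rotations (rotation i = S[i:]+S[:i]):
  rot[0] = fgggefffffee$
  rot[1] = gggefffffee$f
  rot[2] = ggefffffee$fg
  rot[3] = gefffffee$fgg
  rot[4] = efffffee$fggg
  rot[5] = fffffee$fggge
  rot[6] = ffffee$fgggef
  rot[7] = fffee$fgggeff
  rot[8] = ffee$fgggefff
  rot[9] = fee$fgggeffff
  rot[10] = ee$fgggefffff
  rot[11] = e$fgggefffffe
  rot[12] = $fgggefffffee
Sorted (with $ < everything):
  sorted[0] = $fgggefffffee  (last char: 'e')
  sorted[1] = e$fgggefffffe  (last char: 'e')
  sorted[2] = ee$fgggefffff  (last char: 'f')
  sorted[3] = efffffee$fggg  (last char: 'g')
  sorted[4] = fee$fgggeffff  (last char: 'f')
  sorted[5] = ffee$fgggefff  (last char: 'f')
  sorted[6] = fffee$fgggeff  (last char: 'f')
  sorted[7] = ffffee$fgggef  (last char: 'f')
  sorted[8] = fffffee$fggge  (last char: 'e')
  sorted[9] = fgggefffffee$  (last char: '$')
  sorted[10] = gefffffee$fgg  (last char: 'g')
  sorted[11] = ggefffffee$fg  (last char: 'g')
  sorted[12] = gggefffffee$f  (last char: 'f')
Last column: eefgffffe$ggf
Original string S is at sorted index 9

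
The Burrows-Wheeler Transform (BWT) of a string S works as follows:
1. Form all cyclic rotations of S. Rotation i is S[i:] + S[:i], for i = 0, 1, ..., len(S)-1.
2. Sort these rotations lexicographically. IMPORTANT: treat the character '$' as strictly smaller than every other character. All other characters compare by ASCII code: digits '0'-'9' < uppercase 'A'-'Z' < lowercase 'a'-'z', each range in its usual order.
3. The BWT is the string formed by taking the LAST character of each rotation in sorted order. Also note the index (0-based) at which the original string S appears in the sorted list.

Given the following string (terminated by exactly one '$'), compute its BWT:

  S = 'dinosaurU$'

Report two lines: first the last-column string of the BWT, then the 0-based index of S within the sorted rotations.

Answer: Urs$dinuoa
3

Derivation:
All 10 rotations (rotation i = S[i:]+S[:i]):
  rot[0] = dinosaurU$
  rot[1] = inosaurU$d
  rot[2] = nosaurU$di
  rot[3] = osaurU$din
  rot[4] = saurU$dino
  rot[5] = aurU$dinos
  rot[6] = urU$dinosa
  rot[7] = rU$dinosau
  rot[8] = U$dinosaur
  rot[9] = $dinosaurU
Sorted (with $ < everything):
  sorted[0] = $dinosaurU  (last char: 'U')
  sorted[1] = U$dinosaur  (last char: 'r')
  sorted[2] = aurU$dinos  (last char: 's')
  sorted[3] = dinosaurU$  (last char: '$')
  sorted[4] = inosaurU$d  (last char: 'd')
  sorted[5] = nosaurU$di  (last char: 'i')
  sorted[6] = osaurU$din  (last char: 'n')
  sorted[7] = rU$dinosau  (last char: 'u')
  sorted[8] = saurU$dino  (last char: 'o')
  sorted[9] = urU$dinosa  (last char: 'a')
Last column: Urs$dinuoa
Original string S is at sorted index 3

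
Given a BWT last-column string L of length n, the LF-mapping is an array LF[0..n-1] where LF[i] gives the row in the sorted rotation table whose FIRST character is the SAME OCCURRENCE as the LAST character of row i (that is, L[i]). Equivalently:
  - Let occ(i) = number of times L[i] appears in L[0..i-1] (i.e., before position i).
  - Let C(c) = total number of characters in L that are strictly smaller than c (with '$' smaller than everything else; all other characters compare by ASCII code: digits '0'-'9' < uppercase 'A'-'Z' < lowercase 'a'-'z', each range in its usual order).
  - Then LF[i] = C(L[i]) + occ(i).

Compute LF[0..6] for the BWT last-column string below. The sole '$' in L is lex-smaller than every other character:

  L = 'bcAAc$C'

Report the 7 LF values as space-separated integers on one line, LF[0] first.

Char counts: '$':1, 'A':2, 'C':1, 'b':1, 'c':2
C (first-col start): C('$')=0, C('A')=1, C('C')=3, C('b')=4, C('c')=5
L[0]='b': occ=0, LF[0]=C('b')+0=4+0=4
L[1]='c': occ=0, LF[1]=C('c')+0=5+0=5
L[2]='A': occ=0, LF[2]=C('A')+0=1+0=1
L[3]='A': occ=1, LF[3]=C('A')+1=1+1=2
L[4]='c': occ=1, LF[4]=C('c')+1=5+1=6
L[5]='$': occ=0, LF[5]=C('$')+0=0+0=0
L[6]='C': occ=0, LF[6]=C('C')+0=3+0=3

Answer: 4 5 1 2 6 0 3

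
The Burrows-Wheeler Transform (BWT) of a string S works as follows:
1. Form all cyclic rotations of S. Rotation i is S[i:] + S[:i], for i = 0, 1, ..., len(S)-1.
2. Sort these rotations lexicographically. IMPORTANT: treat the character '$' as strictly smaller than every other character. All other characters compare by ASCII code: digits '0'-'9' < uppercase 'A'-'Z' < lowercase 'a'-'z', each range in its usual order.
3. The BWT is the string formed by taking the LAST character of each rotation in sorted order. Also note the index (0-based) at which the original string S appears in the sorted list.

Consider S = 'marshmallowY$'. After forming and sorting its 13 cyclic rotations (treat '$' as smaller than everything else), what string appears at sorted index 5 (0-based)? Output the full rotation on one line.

Answer: llowY$marshma

Derivation:
All 13 rotations (rotation i = S[i:]+S[:i]):
  rot[0] = marshmallowY$
  rot[1] = arshmallowY$m
  rot[2] = rshmallowY$ma
  rot[3] = shmallowY$mar
  rot[4] = hmallowY$mars
  rot[5] = mallowY$marsh
  rot[6] = allowY$marshm
  rot[7] = llowY$marshma
  rot[8] = lowY$marshmal
  rot[9] = owY$marshmall
  rot[10] = wY$marshmallo
  rot[11] = Y$marshmallow
  rot[12] = $marshmallowY
Sorted (with $ < everything):
  sorted[0] = $marshmallowY
  sorted[1] = Y$marshmallow
  sorted[2] = allowY$marshm
  sorted[3] = arshmallowY$m
  sorted[4] = hmallowY$mars
  sorted[5] = llowY$marshma
  sorted[6] = lowY$marshmal
  sorted[7] = mallowY$marsh
  sorted[8] = marshmallowY$
  sorted[9] = owY$marshmall
  sorted[10] = rshmallowY$ma
  sorted[11] = shmallowY$mar
  sorted[12] = wY$marshmallo
sorted[5] = llowY$marshma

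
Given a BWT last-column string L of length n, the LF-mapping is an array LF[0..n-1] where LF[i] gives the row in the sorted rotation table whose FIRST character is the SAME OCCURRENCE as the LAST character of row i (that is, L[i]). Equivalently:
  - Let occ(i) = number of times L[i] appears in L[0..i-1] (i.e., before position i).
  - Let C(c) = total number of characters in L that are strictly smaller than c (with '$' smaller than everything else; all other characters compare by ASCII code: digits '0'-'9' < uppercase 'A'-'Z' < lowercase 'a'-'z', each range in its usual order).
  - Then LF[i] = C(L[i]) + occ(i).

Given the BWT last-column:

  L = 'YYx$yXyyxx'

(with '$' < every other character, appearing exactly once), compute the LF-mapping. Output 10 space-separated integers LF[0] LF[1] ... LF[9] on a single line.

Char counts: '$':1, 'X':1, 'Y':2, 'x':3, 'y':3
C (first-col start): C('$')=0, C('X')=1, C('Y')=2, C('x')=4, C('y')=7
L[0]='Y': occ=0, LF[0]=C('Y')+0=2+0=2
L[1]='Y': occ=1, LF[1]=C('Y')+1=2+1=3
L[2]='x': occ=0, LF[2]=C('x')+0=4+0=4
L[3]='$': occ=0, LF[3]=C('$')+0=0+0=0
L[4]='y': occ=0, LF[4]=C('y')+0=7+0=7
L[5]='X': occ=0, LF[5]=C('X')+0=1+0=1
L[6]='y': occ=1, LF[6]=C('y')+1=7+1=8
L[7]='y': occ=2, LF[7]=C('y')+2=7+2=9
L[8]='x': occ=1, LF[8]=C('x')+1=4+1=5
L[9]='x': occ=2, LF[9]=C('x')+2=4+2=6

Answer: 2 3 4 0 7 1 8 9 5 6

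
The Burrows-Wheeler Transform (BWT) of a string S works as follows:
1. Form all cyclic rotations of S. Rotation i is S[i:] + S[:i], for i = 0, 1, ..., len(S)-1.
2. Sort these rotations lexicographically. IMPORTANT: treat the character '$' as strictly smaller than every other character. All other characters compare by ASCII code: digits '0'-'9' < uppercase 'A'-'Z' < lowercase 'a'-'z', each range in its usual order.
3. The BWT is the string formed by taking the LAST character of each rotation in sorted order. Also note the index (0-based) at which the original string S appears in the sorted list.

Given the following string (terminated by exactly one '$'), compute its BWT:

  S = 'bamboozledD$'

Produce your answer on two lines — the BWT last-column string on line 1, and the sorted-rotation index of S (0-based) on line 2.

All 12 rotations (rotation i = S[i:]+S[:i]):
  rot[0] = bamboozledD$
  rot[1] = amboozledD$b
  rot[2] = mboozledD$ba
  rot[3] = boozledD$bam
  rot[4] = oozledD$bamb
  rot[5] = ozledD$bambo
  rot[6] = zledD$bamboo
  rot[7] = ledD$bambooz
  rot[8] = edD$bamboozl
  rot[9] = dD$bamboozle
  rot[10] = D$bamboozled
  rot[11] = $bamboozledD
Sorted (with $ < everything):
  sorted[0] = $bamboozledD  (last char: 'D')
  sorted[1] = D$bamboozled  (last char: 'd')
  sorted[2] = amboozledD$b  (last char: 'b')
  sorted[3] = bamboozledD$  (last char: '$')
  sorted[4] = boozledD$bam  (last char: 'm')
  sorted[5] = dD$bamboozle  (last char: 'e')
  sorted[6] = edD$bamboozl  (last char: 'l')
  sorted[7] = ledD$bambooz  (last char: 'z')
  sorted[8] = mboozledD$ba  (last char: 'a')
  sorted[9] = oozledD$bamb  (last char: 'b')
  sorted[10] = ozledD$bambo  (last char: 'o')
  sorted[11] = zledD$bamboo  (last char: 'o')
Last column: Ddb$melzaboo
Original string S is at sorted index 3

Answer: Ddb$melzaboo
3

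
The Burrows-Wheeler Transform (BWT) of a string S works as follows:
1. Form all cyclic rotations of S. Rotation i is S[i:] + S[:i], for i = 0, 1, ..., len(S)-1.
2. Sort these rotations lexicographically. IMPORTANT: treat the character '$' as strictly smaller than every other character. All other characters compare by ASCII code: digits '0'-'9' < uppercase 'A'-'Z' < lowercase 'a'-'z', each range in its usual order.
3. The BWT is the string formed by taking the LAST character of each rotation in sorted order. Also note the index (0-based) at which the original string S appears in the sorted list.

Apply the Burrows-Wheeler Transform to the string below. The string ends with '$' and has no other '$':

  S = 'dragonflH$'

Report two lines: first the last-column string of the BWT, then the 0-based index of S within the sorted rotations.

Answer: Hlr$nafogd
3

Derivation:
All 10 rotations (rotation i = S[i:]+S[:i]):
  rot[0] = dragonflH$
  rot[1] = ragonflH$d
  rot[2] = agonflH$dr
  rot[3] = gonflH$dra
  rot[4] = onflH$drag
  rot[5] = nflH$drago
  rot[6] = flH$dragon
  rot[7] = lH$dragonf
  rot[8] = H$dragonfl
  rot[9] = $dragonflH
Sorted (with $ < everything):
  sorted[0] = $dragonflH  (last char: 'H')
  sorted[1] = H$dragonfl  (last char: 'l')
  sorted[2] = agonflH$dr  (last char: 'r')
  sorted[3] = dragonflH$  (last char: '$')
  sorted[4] = flH$dragon  (last char: 'n')
  sorted[5] = gonflH$dra  (last char: 'a')
  sorted[6] = lH$dragonf  (last char: 'f')
  sorted[7] = nflH$drago  (last char: 'o')
  sorted[8] = onflH$drag  (last char: 'g')
  sorted[9] = ragonflH$d  (last char: 'd')
Last column: Hlr$nafogd
Original string S is at sorted index 3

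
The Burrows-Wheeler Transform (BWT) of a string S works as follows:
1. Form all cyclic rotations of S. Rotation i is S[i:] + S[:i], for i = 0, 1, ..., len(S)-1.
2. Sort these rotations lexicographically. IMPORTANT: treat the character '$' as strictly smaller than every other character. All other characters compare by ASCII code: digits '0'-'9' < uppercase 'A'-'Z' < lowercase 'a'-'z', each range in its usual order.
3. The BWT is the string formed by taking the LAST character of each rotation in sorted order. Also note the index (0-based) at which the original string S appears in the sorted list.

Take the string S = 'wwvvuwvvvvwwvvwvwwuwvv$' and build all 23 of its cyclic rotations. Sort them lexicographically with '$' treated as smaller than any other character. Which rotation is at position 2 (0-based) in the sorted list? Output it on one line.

All 23 rotations (rotation i = S[i:]+S[:i]):
  rot[0] = wwvvuwvvvvwwvvwvwwuwvv$
  rot[1] = wvvuwvvvvwwvvwvwwuwvv$w
  rot[2] = vvuwvvvvwwvvwvwwuwvv$ww
  rot[3] = vuwvvvvwwvvwvwwuwvv$wwv
  rot[4] = uwvvvvwwvvwvwwuwvv$wwvv
  rot[5] = wvvvvwwvvwvwwuwvv$wwvvu
  rot[6] = vvvvwwvvwvwwuwvv$wwvvuw
  rot[7] = vvvwwvvwvwwuwvv$wwvvuwv
  rot[8] = vvwwvvwvwwuwvv$wwvvuwvv
  rot[9] = vwwvvwvwwuwvv$wwvvuwvvv
  rot[10] = wwvvwvwwuwvv$wwvvuwvvvv
  rot[11] = wvvwvwwuwvv$wwvvuwvvvvw
  rot[12] = vvwvwwuwvv$wwvvuwvvvvww
  rot[13] = vwvwwuwvv$wwvvuwvvvvwwv
  rot[14] = wvwwuwvv$wwvvuwvvvvwwvv
  rot[15] = vwwuwvv$wwvvuwvvvvwwvvw
  rot[16] = wwuwvv$wwvvuwvvvvwwvvwv
  rot[17] = wuwvv$wwvvuwvvvvwwvvwvw
  rot[18] = uwvv$wwvvuwvvvvwwvvwvww
  rot[19] = wvv$wwvvuwvvvvwwvvwvwwu
  rot[20] = vv$wwvvuwvvvvwwvvwvwwuw
  rot[21] = v$wwvvuwvvvvwwvvwvwwuwv
  rot[22] = $wwvvuwvvvvwwvvwvwwuwvv
Sorted (with $ < everything):
  sorted[0] = $wwvvuwvvvvwwvvwvwwuwvv
  sorted[1] = uwvv$wwvvuwvvvvwwvvwvww
  sorted[2] = uwvvvvwwvvwvwwuwvv$wwvv
  sorted[3] = v$wwvvuwvvvvwwvvwvwwuwv
  sorted[4] = vuwvvvvwwvvwvwwuwvv$wwv
  sorted[5] = vv$wwvvuwvvvvwwvvwvwwuw
  sorted[6] = vvuwvvvvwwvvwvwwuwvv$ww
  sorted[7] = vvvvwwvvwvwwuwvv$wwvvuw
  sorted[8] = vvvwwvvwvwwuwvv$wwvvuwv
  sorted[9] = vvwvwwuwvv$wwvvuwvvvvww
  sorted[10] = vvwwvvwvwwuwvv$wwvvuwvv
  sorted[11] = vwvwwuwvv$wwvvuwvvvvwwv
  sorted[12] = vwwuwvv$wwvvuwvvvvwwvvw
  sorted[13] = vwwvvwvwwuwvv$wwvvuwvvv
  sorted[14] = wuwvv$wwvvuwvvvvwwvvwvw
  sorted[15] = wvv$wwvvuwvvvvwwvvwvwwu
  sorted[16] = wvvuwvvvvwwvvwvwwuwvv$w
  sorted[17] = wvvvvwwvvwvwwuwvv$wwvvu
  sorted[18] = wvvwvwwuwvv$wwvvuwvvvvw
  sorted[19] = wvwwuwvv$wwvvuwvvvvwwvv
  sorted[20] = wwuwvv$wwvvuwvvvvwwvvwv
  sorted[21] = wwvvuwvvvvwwvvwvwwuwvv$
  sorted[22] = wwvvwvwwuwvv$wwvvuwvvvv
sorted[2] = uwvvvvwwvvwvwwuwvv$wwvv

Answer: uwvvvvwwvvwvwwuwvv$wwvv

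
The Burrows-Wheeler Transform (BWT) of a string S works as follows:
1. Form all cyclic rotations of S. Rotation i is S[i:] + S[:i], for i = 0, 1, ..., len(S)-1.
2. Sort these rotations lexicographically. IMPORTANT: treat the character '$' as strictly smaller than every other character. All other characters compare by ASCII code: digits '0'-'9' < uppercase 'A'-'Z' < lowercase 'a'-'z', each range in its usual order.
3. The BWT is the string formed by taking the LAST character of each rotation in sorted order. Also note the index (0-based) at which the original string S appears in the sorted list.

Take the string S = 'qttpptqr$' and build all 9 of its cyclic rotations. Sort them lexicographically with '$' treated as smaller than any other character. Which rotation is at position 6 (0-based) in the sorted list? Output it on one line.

Answer: tpptqr$qt

Derivation:
All 9 rotations (rotation i = S[i:]+S[:i]):
  rot[0] = qttpptqr$
  rot[1] = ttpptqr$q
  rot[2] = tpptqr$qt
  rot[3] = pptqr$qtt
  rot[4] = ptqr$qttp
  rot[5] = tqr$qttpp
  rot[6] = qr$qttppt
  rot[7] = r$qttpptq
  rot[8] = $qttpptqr
Sorted (with $ < everything):
  sorted[0] = $qttpptqr
  sorted[1] = pptqr$qtt
  sorted[2] = ptqr$qttp
  sorted[3] = qr$qttppt
  sorted[4] = qttpptqr$
  sorted[5] = r$qttpptq
  sorted[6] = tpptqr$qt
  sorted[7] = tqr$qttpp
  sorted[8] = ttpptqr$q
sorted[6] = tpptqr$qt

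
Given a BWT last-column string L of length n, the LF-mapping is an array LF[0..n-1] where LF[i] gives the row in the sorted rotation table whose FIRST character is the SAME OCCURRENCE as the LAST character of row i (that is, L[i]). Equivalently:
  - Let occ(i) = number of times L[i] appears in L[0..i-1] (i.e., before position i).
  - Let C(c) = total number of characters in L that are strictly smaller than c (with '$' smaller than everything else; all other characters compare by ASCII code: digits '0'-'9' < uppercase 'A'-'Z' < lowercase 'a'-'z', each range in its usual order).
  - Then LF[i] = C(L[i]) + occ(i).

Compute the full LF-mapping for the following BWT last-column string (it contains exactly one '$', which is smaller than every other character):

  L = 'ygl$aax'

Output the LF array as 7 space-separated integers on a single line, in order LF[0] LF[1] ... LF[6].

Char counts: '$':1, 'a':2, 'g':1, 'l':1, 'x':1, 'y':1
C (first-col start): C('$')=0, C('a')=1, C('g')=3, C('l')=4, C('x')=5, C('y')=6
L[0]='y': occ=0, LF[0]=C('y')+0=6+0=6
L[1]='g': occ=0, LF[1]=C('g')+0=3+0=3
L[2]='l': occ=0, LF[2]=C('l')+0=4+0=4
L[3]='$': occ=0, LF[3]=C('$')+0=0+0=0
L[4]='a': occ=0, LF[4]=C('a')+0=1+0=1
L[5]='a': occ=1, LF[5]=C('a')+1=1+1=2
L[6]='x': occ=0, LF[6]=C('x')+0=5+0=5

Answer: 6 3 4 0 1 2 5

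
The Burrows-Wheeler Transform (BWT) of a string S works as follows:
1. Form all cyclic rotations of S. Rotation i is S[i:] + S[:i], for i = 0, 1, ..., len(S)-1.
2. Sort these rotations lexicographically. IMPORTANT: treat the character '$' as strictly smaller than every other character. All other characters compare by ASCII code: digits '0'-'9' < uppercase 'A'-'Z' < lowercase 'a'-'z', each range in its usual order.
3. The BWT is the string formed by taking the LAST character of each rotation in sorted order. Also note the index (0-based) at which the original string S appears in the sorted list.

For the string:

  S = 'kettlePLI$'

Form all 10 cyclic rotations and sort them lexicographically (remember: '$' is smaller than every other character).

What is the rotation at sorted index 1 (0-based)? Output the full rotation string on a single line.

All 10 rotations (rotation i = S[i:]+S[:i]):
  rot[0] = kettlePLI$
  rot[1] = ettlePLI$k
  rot[2] = ttlePLI$ke
  rot[3] = tlePLI$ket
  rot[4] = lePLI$kett
  rot[5] = ePLI$kettl
  rot[6] = PLI$kettle
  rot[7] = LI$kettleP
  rot[8] = I$kettlePL
  rot[9] = $kettlePLI
Sorted (with $ < everything):
  sorted[0] = $kettlePLI
  sorted[1] = I$kettlePL
  sorted[2] = LI$kettleP
  sorted[3] = PLI$kettle
  sorted[4] = ePLI$kettl
  sorted[5] = ettlePLI$k
  sorted[6] = kettlePLI$
  sorted[7] = lePLI$kett
  sorted[8] = tlePLI$ket
  sorted[9] = ttlePLI$ke
sorted[1] = I$kettlePL

Answer: I$kettlePL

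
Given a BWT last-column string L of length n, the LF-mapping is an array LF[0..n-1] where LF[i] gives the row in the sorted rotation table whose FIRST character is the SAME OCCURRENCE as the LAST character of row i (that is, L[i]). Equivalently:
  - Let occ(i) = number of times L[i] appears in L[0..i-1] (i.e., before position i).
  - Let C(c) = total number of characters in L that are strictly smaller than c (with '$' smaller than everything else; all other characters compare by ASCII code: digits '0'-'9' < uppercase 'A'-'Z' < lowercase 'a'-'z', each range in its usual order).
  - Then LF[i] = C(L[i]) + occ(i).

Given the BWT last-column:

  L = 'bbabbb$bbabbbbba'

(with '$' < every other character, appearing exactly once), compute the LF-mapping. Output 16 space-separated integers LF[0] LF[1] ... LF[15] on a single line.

Char counts: '$':1, 'a':3, 'b':12
C (first-col start): C('$')=0, C('a')=1, C('b')=4
L[0]='b': occ=0, LF[0]=C('b')+0=4+0=4
L[1]='b': occ=1, LF[1]=C('b')+1=4+1=5
L[2]='a': occ=0, LF[2]=C('a')+0=1+0=1
L[3]='b': occ=2, LF[3]=C('b')+2=4+2=6
L[4]='b': occ=3, LF[4]=C('b')+3=4+3=7
L[5]='b': occ=4, LF[5]=C('b')+4=4+4=8
L[6]='$': occ=0, LF[6]=C('$')+0=0+0=0
L[7]='b': occ=5, LF[7]=C('b')+5=4+5=9
L[8]='b': occ=6, LF[8]=C('b')+6=4+6=10
L[9]='a': occ=1, LF[9]=C('a')+1=1+1=2
L[10]='b': occ=7, LF[10]=C('b')+7=4+7=11
L[11]='b': occ=8, LF[11]=C('b')+8=4+8=12
L[12]='b': occ=9, LF[12]=C('b')+9=4+9=13
L[13]='b': occ=10, LF[13]=C('b')+10=4+10=14
L[14]='b': occ=11, LF[14]=C('b')+11=4+11=15
L[15]='a': occ=2, LF[15]=C('a')+2=1+2=3

Answer: 4 5 1 6 7 8 0 9 10 2 11 12 13 14 15 3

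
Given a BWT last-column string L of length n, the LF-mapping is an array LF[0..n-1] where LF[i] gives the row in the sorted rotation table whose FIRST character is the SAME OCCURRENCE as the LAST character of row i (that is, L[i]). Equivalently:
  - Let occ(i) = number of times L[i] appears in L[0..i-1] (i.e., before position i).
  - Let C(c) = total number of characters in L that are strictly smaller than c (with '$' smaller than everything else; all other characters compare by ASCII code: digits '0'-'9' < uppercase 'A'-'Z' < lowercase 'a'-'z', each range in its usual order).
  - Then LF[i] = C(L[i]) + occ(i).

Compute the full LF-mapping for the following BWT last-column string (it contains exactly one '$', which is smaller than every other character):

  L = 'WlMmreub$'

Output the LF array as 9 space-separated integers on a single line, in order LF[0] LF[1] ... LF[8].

Char counts: '$':1, 'M':1, 'W':1, 'b':1, 'e':1, 'l':1, 'm':1, 'r':1, 'u':1
C (first-col start): C('$')=0, C('M')=1, C('W')=2, C('b')=3, C('e')=4, C('l')=5, C('m')=6, C('r')=7, C('u')=8
L[0]='W': occ=0, LF[0]=C('W')+0=2+0=2
L[1]='l': occ=0, LF[1]=C('l')+0=5+0=5
L[2]='M': occ=0, LF[2]=C('M')+0=1+0=1
L[3]='m': occ=0, LF[3]=C('m')+0=6+0=6
L[4]='r': occ=0, LF[4]=C('r')+0=7+0=7
L[5]='e': occ=0, LF[5]=C('e')+0=4+0=4
L[6]='u': occ=0, LF[6]=C('u')+0=8+0=8
L[7]='b': occ=0, LF[7]=C('b')+0=3+0=3
L[8]='$': occ=0, LF[8]=C('$')+0=0+0=0

Answer: 2 5 1 6 7 4 8 3 0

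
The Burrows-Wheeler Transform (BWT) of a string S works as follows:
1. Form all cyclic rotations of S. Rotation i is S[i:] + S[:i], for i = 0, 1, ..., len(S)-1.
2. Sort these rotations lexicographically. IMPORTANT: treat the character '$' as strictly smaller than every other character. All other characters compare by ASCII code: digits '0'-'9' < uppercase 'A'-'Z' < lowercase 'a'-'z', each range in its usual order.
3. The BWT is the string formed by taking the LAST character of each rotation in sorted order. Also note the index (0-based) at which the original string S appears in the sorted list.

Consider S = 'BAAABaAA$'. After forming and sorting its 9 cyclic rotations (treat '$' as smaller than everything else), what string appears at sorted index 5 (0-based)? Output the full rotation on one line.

Answer: ABaAA$BAA

Derivation:
All 9 rotations (rotation i = S[i:]+S[:i]):
  rot[0] = BAAABaAA$
  rot[1] = AAABaAA$B
  rot[2] = AABaAA$BA
  rot[3] = ABaAA$BAA
  rot[4] = BaAA$BAAA
  rot[5] = aAA$BAAAB
  rot[6] = AA$BAAABa
  rot[7] = A$BAAABaA
  rot[8] = $BAAABaAA
Sorted (with $ < everything):
  sorted[0] = $BAAABaAA
  sorted[1] = A$BAAABaA
  sorted[2] = AA$BAAABa
  sorted[3] = AAABaAA$B
  sorted[4] = AABaAA$BA
  sorted[5] = ABaAA$BAA
  sorted[6] = BAAABaAA$
  sorted[7] = BaAA$BAAA
  sorted[8] = aAA$BAAAB
sorted[5] = ABaAA$BAA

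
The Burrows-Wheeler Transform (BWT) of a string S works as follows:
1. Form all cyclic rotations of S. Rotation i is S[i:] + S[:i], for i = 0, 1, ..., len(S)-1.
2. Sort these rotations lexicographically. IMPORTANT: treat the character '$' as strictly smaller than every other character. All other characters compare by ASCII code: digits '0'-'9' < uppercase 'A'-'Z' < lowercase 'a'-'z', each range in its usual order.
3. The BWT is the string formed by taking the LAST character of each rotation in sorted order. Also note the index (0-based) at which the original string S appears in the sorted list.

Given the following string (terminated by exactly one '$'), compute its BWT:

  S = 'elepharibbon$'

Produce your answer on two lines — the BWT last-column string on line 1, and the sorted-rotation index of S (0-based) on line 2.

Answer: nhib$lpreobea
4

Derivation:
All 13 rotations (rotation i = S[i:]+S[:i]):
  rot[0] = elepharibbon$
  rot[1] = lepharibbon$e
  rot[2] = epharibbon$el
  rot[3] = pharibbon$ele
  rot[4] = haribbon$elep
  rot[5] = aribbon$eleph
  rot[6] = ribbon$elepha
  rot[7] = ibbon$elephar
  rot[8] = bbon$elephari
  rot[9] = bon$elepharib
  rot[10] = on$elepharibb
  rot[11] = n$elepharibbo
  rot[12] = $elepharibbon
Sorted (with $ < everything):
  sorted[0] = $elepharibbon  (last char: 'n')
  sorted[1] = aribbon$eleph  (last char: 'h')
  sorted[2] = bbon$elephari  (last char: 'i')
  sorted[3] = bon$elepharib  (last char: 'b')
  sorted[4] = elepharibbon$  (last char: '$')
  sorted[5] = epharibbon$el  (last char: 'l')
  sorted[6] = haribbon$elep  (last char: 'p')
  sorted[7] = ibbon$elephar  (last char: 'r')
  sorted[8] = lepharibbon$e  (last char: 'e')
  sorted[9] = n$elepharibbo  (last char: 'o')
  sorted[10] = on$elepharibb  (last char: 'b')
  sorted[11] = pharibbon$ele  (last char: 'e')
  sorted[12] = ribbon$elepha  (last char: 'a')
Last column: nhib$lpreobea
Original string S is at sorted index 4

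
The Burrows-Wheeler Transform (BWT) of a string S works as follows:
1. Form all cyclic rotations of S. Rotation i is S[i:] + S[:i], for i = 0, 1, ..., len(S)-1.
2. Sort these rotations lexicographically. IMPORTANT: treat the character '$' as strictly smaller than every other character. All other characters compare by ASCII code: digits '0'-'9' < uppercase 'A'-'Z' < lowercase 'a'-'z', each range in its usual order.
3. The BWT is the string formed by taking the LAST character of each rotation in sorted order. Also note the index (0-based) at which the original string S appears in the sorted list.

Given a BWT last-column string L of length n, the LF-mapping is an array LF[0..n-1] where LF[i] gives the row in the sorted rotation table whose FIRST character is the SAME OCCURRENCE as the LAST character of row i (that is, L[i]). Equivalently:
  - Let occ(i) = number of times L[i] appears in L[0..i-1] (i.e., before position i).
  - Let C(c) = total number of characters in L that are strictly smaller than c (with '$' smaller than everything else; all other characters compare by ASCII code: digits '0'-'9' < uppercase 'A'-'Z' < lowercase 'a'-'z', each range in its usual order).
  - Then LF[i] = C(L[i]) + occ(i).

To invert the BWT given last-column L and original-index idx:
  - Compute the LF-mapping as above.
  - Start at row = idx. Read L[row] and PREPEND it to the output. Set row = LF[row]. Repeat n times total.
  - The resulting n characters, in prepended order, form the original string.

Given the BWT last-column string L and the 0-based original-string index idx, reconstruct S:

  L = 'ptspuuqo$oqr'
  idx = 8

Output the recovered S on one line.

LF mapping: 3 9 8 4 10 11 5 1 0 2 6 7
Walk LF starting at row 8, prepending L[row]:
  step 1: row=8, L[8]='$', prepend. Next row=LF[8]=0
  step 2: row=0, L[0]='p', prepend. Next row=LF[0]=3
  step 3: row=3, L[3]='p', prepend. Next row=LF[3]=4
  step 4: row=4, L[4]='u', prepend. Next row=LF[4]=10
  step 5: row=10, L[10]='q', prepend. Next row=LF[10]=6
  step 6: row=6, L[6]='q', prepend. Next row=LF[6]=5
  step 7: row=5, L[5]='u', prepend. Next row=LF[5]=11
  step 8: row=11, L[11]='r', prepend. Next row=LF[11]=7
  step 9: row=7, L[7]='o', prepend. Next row=LF[7]=1
  step 10: row=1, L[1]='t', prepend. Next row=LF[1]=9
  step 11: row=9, L[9]='o', prepend. Next row=LF[9]=2
  step 12: row=2, L[2]='s', prepend. Next row=LF[2]=8
Reversed output: sotoruqqupp$

Answer: sotoruqqupp$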